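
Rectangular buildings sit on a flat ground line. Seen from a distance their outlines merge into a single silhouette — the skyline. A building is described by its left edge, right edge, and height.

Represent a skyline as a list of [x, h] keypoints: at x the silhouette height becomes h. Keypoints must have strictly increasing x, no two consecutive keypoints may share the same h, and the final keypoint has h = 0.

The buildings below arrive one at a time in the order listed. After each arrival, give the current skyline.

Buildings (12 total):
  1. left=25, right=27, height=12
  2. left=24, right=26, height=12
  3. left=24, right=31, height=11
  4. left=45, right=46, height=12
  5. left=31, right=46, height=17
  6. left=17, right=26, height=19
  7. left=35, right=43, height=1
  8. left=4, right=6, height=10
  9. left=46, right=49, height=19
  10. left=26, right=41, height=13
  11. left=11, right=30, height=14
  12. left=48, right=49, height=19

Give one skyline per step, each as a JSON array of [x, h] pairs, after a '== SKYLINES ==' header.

== SKYLINES ==
[[25,12],[27,0]]
[[24,12],[27,0]]
[[24,12],[27,11],[31,0]]
[[24,12],[27,11],[31,0],[45,12],[46,0]]
[[24,12],[27,11],[31,17],[46,0]]
[[17,19],[26,12],[27,11],[31,17],[46,0]]
[[17,19],[26,12],[27,11],[31,17],[46,0]]
[[4,10],[6,0],[17,19],[26,12],[27,11],[31,17],[46,0]]
[[4,10],[6,0],[17,19],[26,12],[27,11],[31,17],[46,19],[49,0]]
[[4,10],[6,0],[17,19],[26,13],[31,17],[46,19],[49,0]]
[[4,10],[6,0],[11,14],[17,19],[26,14],[30,13],[31,17],[46,19],[49,0]]
[[4,10],[6,0],[11,14],[17,19],[26,14],[30,13],[31,17],[46,19],[49,0]]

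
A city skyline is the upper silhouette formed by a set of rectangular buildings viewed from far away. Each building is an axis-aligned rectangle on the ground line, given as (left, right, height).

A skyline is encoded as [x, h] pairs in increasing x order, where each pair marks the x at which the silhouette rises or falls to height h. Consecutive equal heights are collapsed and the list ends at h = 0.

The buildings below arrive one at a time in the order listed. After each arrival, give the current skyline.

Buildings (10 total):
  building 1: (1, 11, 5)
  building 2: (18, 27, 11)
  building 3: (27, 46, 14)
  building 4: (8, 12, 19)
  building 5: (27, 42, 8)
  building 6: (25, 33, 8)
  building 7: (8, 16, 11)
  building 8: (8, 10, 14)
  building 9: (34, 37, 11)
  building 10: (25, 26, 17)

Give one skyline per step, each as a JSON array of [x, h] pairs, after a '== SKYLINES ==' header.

== SKYLINES ==
[[1,5],[11,0]]
[[1,5],[11,0],[18,11],[27,0]]
[[1,5],[11,0],[18,11],[27,14],[46,0]]
[[1,5],[8,19],[12,0],[18,11],[27,14],[46,0]]
[[1,5],[8,19],[12,0],[18,11],[27,14],[46,0]]
[[1,5],[8,19],[12,0],[18,11],[27,14],[46,0]]
[[1,5],[8,19],[12,11],[16,0],[18,11],[27,14],[46,0]]
[[1,5],[8,19],[12,11],[16,0],[18,11],[27,14],[46,0]]
[[1,5],[8,19],[12,11],[16,0],[18,11],[27,14],[46,0]]
[[1,5],[8,19],[12,11],[16,0],[18,11],[25,17],[26,11],[27,14],[46,0]]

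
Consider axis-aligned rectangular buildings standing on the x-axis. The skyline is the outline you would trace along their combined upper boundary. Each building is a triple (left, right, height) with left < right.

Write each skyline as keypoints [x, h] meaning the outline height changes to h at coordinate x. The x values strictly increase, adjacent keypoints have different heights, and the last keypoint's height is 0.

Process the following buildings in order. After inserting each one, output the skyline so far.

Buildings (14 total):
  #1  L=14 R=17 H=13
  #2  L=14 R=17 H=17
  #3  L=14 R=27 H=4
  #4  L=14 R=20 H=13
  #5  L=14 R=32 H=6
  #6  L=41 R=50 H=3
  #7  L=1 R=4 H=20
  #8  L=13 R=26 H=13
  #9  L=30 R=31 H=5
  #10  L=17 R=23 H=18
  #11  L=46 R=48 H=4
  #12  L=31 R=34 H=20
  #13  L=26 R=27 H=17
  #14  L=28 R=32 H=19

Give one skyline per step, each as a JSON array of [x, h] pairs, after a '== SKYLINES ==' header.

== SKYLINES ==
[[14,13],[17,0]]
[[14,17],[17,0]]
[[14,17],[17,4],[27,0]]
[[14,17],[17,13],[20,4],[27,0]]
[[14,17],[17,13],[20,6],[32,0]]
[[14,17],[17,13],[20,6],[32,0],[41,3],[50,0]]
[[1,20],[4,0],[14,17],[17,13],[20,6],[32,0],[41,3],[50,0]]
[[1,20],[4,0],[13,13],[14,17],[17,13],[26,6],[32,0],[41,3],[50,0]]
[[1,20],[4,0],[13,13],[14,17],[17,13],[26,6],[32,0],[41,3],[50,0]]
[[1,20],[4,0],[13,13],[14,17],[17,18],[23,13],[26,6],[32,0],[41,3],[50,0]]
[[1,20],[4,0],[13,13],[14,17],[17,18],[23,13],[26,6],[32,0],[41,3],[46,4],[48,3],[50,0]]
[[1,20],[4,0],[13,13],[14,17],[17,18],[23,13],[26,6],[31,20],[34,0],[41,3],[46,4],[48,3],[50,0]]
[[1,20],[4,0],[13,13],[14,17],[17,18],[23,13],[26,17],[27,6],[31,20],[34,0],[41,3],[46,4],[48,3],[50,0]]
[[1,20],[4,0],[13,13],[14,17],[17,18],[23,13],[26,17],[27,6],[28,19],[31,20],[34,0],[41,3],[46,4],[48,3],[50,0]]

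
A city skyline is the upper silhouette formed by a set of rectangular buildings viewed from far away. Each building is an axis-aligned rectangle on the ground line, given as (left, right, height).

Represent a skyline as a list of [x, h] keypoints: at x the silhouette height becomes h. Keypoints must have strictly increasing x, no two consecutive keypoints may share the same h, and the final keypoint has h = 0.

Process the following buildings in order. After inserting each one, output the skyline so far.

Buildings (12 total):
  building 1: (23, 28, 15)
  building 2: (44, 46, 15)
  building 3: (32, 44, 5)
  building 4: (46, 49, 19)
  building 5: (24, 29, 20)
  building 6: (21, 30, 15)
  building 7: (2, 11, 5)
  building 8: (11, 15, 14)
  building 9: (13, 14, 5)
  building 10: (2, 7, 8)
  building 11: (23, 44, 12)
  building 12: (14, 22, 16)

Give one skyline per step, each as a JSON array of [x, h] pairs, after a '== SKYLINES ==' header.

== SKYLINES ==
[[23,15],[28,0]]
[[23,15],[28,0],[44,15],[46,0]]
[[23,15],[28,0],[32,5],[44,15],[46,0]]
[[23,15],[28,0],[32,5],[44,15],[46,19],[49,0]]
[[23,15],[24,20],[29,0],[32,5],[44,15],[46,19],[49,0]]
[[21,15],[24,20],[29,15],[30,0],[32,5],[44,15],[46,19],[49,0]]
[[2,5],[11,0],[21,15],[24,20],[29,15],[30,0],[32,5],[44,15],[46,19],[49,0]]
[[2,5],[11,14],[15,0],[21,15],[24,20],[29,15],[30,0],[32,5],[44,15],[46,19],[49,0]]
[[2,5],[11,14],[15,0],[21,15],[24,20],[29,15],[30,0],[32,5],[44,15],[46,19],[49,0]]
[[2,8],[7,5],[11,14],[15,0],[21,15],[24,20],[29,15],[30,0],[32,5],[44,15],[46,19],[49,0]]
[[2,8],[7,5],[11,14],[15,0],[21,15],[24,20],[29,15],[30,12],[44,15],[46,19],[49,0]]
[[2,8],[7,5],[11,14],[14,16],[22,15],[24,20],[29,15],[30,12],[44,15],[46,19],[49,0]]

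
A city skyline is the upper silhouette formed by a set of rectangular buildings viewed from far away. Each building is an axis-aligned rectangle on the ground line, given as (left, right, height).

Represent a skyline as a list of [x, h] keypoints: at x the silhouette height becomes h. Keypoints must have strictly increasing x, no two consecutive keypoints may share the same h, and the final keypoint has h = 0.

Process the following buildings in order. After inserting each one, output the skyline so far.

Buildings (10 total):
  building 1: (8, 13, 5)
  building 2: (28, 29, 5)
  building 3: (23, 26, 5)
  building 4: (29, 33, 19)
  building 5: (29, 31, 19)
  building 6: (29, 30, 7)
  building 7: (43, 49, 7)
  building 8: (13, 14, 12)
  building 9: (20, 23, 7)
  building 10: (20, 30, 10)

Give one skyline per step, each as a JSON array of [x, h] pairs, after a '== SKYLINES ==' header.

== SKYLINES ==
[[8,5],[13,0]]
[[8,5],[13,0],[28,5],[29,0]]
[[8,5],[13,0],[23,5],[26,0],[28,5],[29,0]]
[[8,5],[13,0],[23,5],[26,0],[28,5],[29,19],[33,0]]
[[8,5],[13,0],[23,5],[26,0],[28,5],[29,19],[33,0]]
[[8,5],[13,0],[23,5],[26,0],[28,5],[29,19],[33,0]]
[[8,5],[13,0],[23,5],[26,0],[28,5],[29,19],[33,0],[43,7],[49,0]]
[[8,5],[13,12],[14,0],[23,5],[26,0],[28,5],[29,19],[33,0],[43,7],[49,0]]
[[8,5],[13,12],[14,0],[20,7],[23,5],[26,0],[28,5],[29,19],[33,0],[43,7],[49,0]]
[[8,5],[13,12],[14,0],[20,10],[29,19],[33,0],[43,7],[49,0]]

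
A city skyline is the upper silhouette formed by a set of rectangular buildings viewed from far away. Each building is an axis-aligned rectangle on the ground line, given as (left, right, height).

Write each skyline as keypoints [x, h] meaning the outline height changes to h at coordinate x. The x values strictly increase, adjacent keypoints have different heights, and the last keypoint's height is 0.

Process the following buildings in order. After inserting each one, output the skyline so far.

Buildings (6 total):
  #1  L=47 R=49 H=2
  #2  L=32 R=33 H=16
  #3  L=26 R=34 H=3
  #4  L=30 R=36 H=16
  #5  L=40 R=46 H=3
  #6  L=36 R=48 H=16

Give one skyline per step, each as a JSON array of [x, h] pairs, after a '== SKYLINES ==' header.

== SKYLINES ==
[[47,2],[49,0]]
[[32,16],[33,0],[47,2],[49,0]]
[[26,3],[32,16],[33,3],[34,0],[47,2],[49,0]]
[[26,3],[30,16],[36,0],[47,2],[49,0]]
[[26,3],[30,16],[36,0],[40,3],[46,0],[47,2],[49,0]]
[[26,3],[30,16],[48,2],[49,0]]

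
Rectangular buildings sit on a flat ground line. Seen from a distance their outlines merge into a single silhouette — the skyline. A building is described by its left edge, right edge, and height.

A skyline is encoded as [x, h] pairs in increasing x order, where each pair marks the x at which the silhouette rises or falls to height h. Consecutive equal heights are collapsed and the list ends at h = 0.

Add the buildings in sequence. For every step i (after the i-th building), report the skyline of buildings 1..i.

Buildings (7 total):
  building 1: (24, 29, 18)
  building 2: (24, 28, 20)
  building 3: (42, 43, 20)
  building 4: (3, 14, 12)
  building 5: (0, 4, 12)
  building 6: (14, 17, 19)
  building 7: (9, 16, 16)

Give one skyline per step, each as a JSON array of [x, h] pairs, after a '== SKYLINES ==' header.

== SKYLINES ==
[[24,18],[29,0]]
[[24,20],[28,18],[29,0]]
[[24,20],[28,18],[29,0],[42,20],[43,0]]
[[3,12],[14,0],[24,20],[28,18],[29,0],[42,20],[43,0]]
[[0,12],[14,0],[24,20],[28,18],[29,0],[42,20],[43,0]]
[[0,12],[14,19],[17,0],[24,20],[28,18],[29,0],[42,20],[43,0]]
[[0,12],[9,16],[14,19],[17,0],[24,20],[28,18],[29,0],[42,20],[43,0]]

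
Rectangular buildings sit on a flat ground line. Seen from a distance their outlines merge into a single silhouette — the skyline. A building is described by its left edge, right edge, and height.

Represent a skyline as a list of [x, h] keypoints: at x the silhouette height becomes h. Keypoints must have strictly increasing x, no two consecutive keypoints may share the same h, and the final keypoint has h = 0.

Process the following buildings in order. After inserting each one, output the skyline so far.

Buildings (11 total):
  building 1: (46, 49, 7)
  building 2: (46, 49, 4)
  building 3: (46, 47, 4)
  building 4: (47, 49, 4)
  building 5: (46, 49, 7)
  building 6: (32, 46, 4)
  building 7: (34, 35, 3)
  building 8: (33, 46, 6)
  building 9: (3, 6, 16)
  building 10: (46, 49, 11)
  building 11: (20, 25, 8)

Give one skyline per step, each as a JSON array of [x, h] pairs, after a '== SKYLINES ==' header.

== SKYLINES ==
[[46,7],[49,0]]
[[46,7],[49,0]]
[[46,7],[49,0]]
[[46,7],[49,0]]
[[46,7],[49,0]]
[[32,4],[46,7],[49,0]]
[[32,4],[46,7],[49,0]]
[[32,4],[33,6],[46,7],[49,0]]
[[3,16],[6,0],[32,4],[33,6],[46,7],[49,0]]
[[3,16],[6,0],[32,4],[33,6],[46,11],[49,0]]
[[3,16],[6,0],[20,8],[25,0],[32,4],[33,6],[46,11],[49,0]]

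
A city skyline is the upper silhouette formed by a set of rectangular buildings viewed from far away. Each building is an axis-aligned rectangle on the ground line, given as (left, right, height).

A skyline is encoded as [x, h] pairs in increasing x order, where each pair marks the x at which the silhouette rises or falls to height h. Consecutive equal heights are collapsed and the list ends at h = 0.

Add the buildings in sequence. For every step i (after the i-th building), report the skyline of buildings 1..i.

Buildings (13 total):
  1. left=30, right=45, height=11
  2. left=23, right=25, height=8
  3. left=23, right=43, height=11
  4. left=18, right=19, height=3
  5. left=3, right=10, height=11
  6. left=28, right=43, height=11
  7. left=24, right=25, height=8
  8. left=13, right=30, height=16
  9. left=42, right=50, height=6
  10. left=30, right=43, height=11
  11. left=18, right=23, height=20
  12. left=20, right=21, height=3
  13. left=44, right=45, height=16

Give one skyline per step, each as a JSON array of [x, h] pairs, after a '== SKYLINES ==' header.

== SKYLINES ==
[[30,11],[45,0]]
[[23,8],[25,0],[30,11],[45,0]]
[[23,11],[45,0]]
[[18,3],[19,0],[23,11],[45,0]]
[[3,11],[10,0],[18,3],[19,0],[23,11],[45,0]]
[[3,11],[10,0],[18,3],[19,0],[23,11],[45,0]]
[[3,11],[10,0],[18,3],[19,0],[23,11],[45,0]]
[[3,11],[10,0],[13,16],[30,11],[45,0]]
[[3,11],[10,0],[13,16],[30,11],[45,6],[50,0]]
[[3,11],[10,0],[13,16],[30,11],[45,6],[50,0]]
[[3,11],[10,0],[13,16],[18,20],[23,16],[30,11],[45,6],[50,0]]
[[3,11],[10,0],[13,16],[18,20],[23,16],[30,11],[45,6],[50,0]]
[[3,11],[10,0],[13,16],[18,20],[23,16],[30,11],[44,16],[45,6],[50,0]]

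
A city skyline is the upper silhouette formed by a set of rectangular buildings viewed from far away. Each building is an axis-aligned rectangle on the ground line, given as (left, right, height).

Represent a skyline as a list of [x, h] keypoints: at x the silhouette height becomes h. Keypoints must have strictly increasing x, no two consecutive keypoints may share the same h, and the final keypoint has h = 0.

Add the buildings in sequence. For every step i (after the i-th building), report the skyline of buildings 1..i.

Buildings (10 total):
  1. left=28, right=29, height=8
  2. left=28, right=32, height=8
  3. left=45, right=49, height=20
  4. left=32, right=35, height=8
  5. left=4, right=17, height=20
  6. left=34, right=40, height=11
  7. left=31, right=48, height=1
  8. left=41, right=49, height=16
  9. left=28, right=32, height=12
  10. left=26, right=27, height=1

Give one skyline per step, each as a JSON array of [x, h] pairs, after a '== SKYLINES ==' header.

== SKYLINES ==
[[28,8],[29,0]]
[[28,8],[32,0]]
[[28,8],[32,0],[45,20],[49,0]]
[[28,8],[35,0],[45,20],[49,0]]
[[4,20],[17,0],[28,8],[35,0],[45,20],[49,0]]
[[4,20],[17,0],[28,8],[34,11],[40,0],[45,20],[49,0]]
[[4,20],[17,0],[28,8],[34,11],[40,1],[45,20],[49,0]]
[[4,20],[17,0],[28,8],[34,11],[40,1],[41,16],[45,20],[49,0]]
[[4,20],[17,0],[28,12],[32,8],[34,11],[40,1],[41,16],[45,20],[49,0]]
[[4,20],[17,0],[26,1],[27,0],[28,12],[32,8],[34,11],[40,1],[41,16],[45,20],[49,0]]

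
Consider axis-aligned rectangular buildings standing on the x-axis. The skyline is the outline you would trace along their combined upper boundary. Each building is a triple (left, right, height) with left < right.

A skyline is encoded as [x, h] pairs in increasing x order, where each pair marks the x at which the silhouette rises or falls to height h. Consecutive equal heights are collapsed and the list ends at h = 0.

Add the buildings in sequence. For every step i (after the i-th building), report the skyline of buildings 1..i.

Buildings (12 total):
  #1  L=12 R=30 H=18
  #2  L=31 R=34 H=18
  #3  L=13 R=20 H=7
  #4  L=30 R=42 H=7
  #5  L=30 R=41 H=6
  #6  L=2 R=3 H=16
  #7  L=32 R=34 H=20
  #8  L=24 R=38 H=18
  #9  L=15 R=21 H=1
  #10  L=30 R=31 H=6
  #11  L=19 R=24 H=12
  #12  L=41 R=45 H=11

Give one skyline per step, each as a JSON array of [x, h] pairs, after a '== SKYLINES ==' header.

== SKYLINES ==
[[12,18],[30,0]]
[[12,18],[30,0],[31,18],[34,0]]
[[12,18],[30,0],[31,18],[34,0]]
[[12,18],[30,7],[31,18],[34,7],[42,0]]
[[12,18],[30,7],[31,18],[34,7],[42,0]]
[[2,16],[3,0],[12,18],[30,7],[31,18],[34,7],[42,0]]
[[2,16],[3,0],[12,18],[30,7],[31,18],[32,20],[34,7],[42,0]]
[[2,16],[3,0],[12,18],[32,20],[34,18],[38,7],[42,0]]
[[2,16],[3,0],[12,18],[32,20],[34,18],[38,7],[42,0]]
[[2,16],[3,0],[12,18],[32,20],[34,18],[38,7],[42,0]]
[[2,16],[3,0],[12,18],[32,20],[34,18],[38,7],[42,0]]
[[2,16],[3,0],[12,18],[32,20],[34,18],[38,7],[41,11],[45,0]]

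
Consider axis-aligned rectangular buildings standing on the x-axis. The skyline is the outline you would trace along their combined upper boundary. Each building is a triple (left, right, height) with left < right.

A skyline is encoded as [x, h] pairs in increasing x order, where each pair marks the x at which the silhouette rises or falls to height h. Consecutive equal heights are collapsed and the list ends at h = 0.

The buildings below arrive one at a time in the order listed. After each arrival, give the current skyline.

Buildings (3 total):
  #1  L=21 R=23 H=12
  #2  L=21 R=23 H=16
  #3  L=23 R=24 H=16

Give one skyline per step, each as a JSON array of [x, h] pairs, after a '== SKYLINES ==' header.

== SKYLINES ==
[[21,12],[23,0]]
[[21,16],[23,0]]
[[21,16],[24,0]]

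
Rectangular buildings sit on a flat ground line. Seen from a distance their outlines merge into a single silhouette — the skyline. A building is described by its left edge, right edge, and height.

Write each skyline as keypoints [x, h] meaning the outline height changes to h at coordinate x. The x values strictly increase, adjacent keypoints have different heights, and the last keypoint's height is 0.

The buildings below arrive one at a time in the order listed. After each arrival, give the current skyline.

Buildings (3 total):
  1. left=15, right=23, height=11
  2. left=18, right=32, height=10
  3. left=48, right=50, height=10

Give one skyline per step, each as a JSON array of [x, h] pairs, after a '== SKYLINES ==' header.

== SKYLINES ==
[[15,11],[23,0]]
[[15,11],[23,10],[32,0]]
[[15,11],[23,10],[32,0],[48,10],[50,0]]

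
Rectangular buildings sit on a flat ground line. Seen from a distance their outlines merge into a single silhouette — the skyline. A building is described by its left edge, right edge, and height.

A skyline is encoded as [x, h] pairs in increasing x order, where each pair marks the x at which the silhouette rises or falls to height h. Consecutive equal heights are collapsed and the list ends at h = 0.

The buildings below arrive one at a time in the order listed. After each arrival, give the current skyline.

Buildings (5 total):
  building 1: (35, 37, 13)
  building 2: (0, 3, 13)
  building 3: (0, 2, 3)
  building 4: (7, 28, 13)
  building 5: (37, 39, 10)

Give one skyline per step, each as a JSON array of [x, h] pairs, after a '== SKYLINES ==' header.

== SKYLINES ==
[[35,13],[37,0]]
[[0,13],[3,0],[35,13],[37,0]]
[[0,13],[3,0],[35,13],[37,0]]
[[0,13],[3,0],[7,13],[28,0],[35,13],[37,0]]
[[0,13],[3,0],[7,13],[28,0],[35,13],[37,10],[39,0]]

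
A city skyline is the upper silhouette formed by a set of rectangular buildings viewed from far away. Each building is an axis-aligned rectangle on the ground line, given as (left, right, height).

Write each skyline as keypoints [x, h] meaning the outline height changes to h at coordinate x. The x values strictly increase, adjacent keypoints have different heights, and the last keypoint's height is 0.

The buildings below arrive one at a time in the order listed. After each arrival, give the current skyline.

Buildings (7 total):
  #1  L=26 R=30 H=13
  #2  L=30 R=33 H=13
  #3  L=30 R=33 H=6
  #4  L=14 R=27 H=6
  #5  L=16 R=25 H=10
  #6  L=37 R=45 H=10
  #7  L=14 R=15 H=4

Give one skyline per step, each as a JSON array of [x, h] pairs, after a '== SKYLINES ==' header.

== SKYLINES ==
[[26,13],[30,0]]
[[26,13],[33,0]]
[[26,13],[33,0]]
[[14,6],[26,13],[33,0]]
[[14,6],[16,10],[25,6],[26,13],[33,0]]
[[14,6],[16,10],[25,6],[26,13],[33,0],[37,10],[45,0]]
[[14,6],[16,10],[25,6],[26,13],[33,0],[37,10],[45,0]]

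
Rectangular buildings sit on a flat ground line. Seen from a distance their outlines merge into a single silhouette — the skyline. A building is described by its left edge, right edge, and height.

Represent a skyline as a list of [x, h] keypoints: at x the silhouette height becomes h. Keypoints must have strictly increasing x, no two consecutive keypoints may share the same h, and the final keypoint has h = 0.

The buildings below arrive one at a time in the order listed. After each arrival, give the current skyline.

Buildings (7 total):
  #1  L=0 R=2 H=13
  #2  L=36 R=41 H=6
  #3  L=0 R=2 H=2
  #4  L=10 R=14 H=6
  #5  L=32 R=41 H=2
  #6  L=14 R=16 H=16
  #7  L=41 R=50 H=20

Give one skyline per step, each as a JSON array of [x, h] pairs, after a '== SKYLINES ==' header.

== SKYLINES ==
[[0,13],[2,0]]
[[0,13],[2,0],[36,6],[41,0]]
[[0,13],[2,0],[36,6],[41,0]]
[[0,13],[2,0],[10,6],[14,0],[36,6],[41,0]]
[[0,13],[2,0],[10,6],[14,0],[32,2],[36,6],[41,0]]
[[0,13],[2,0],[10,6],[14,16],[16,0],[32,2],[36,6],[41,0]]
[[0,13],[2,0],[10,6],[14,16],[16,0],[32,2],[36,6],[41,20],[50,0]]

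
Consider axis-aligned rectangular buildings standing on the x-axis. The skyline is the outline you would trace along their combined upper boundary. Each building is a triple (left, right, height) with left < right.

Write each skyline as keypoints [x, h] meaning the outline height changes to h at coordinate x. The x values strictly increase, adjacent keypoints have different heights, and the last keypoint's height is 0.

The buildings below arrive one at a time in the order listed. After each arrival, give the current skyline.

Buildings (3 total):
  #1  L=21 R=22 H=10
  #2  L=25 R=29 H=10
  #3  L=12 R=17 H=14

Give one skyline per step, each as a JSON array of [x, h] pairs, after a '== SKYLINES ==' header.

== SKYLINES ==
[[21,10],[22,0]]
[[21,10],[22,0],[25,10],[29,0]]
[[12,14],[17,0],[21,10],[22,0],[25,10],[29,0]]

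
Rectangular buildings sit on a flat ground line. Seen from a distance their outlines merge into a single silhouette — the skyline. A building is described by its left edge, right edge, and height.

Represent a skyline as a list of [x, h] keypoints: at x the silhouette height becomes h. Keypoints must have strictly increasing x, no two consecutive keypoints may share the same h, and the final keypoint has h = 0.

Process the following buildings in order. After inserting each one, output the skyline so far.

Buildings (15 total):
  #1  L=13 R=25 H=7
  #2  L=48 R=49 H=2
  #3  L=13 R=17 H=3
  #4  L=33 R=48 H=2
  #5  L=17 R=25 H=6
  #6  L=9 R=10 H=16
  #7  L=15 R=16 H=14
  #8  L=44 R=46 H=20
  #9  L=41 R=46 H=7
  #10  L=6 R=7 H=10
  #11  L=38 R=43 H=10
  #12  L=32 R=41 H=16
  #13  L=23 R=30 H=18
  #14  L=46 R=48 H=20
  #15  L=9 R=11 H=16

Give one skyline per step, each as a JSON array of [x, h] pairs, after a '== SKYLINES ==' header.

== SKYLINES ==
[[13,7],[25,0]]
[[13,7],[25,0],[48,2],[49,0]]
[[13,7],[25,0],[48,2],[49,0]]
[[13,7],[25,0],[33,2],[49,0]]
[[13,7],[25,0],[33,2],[49,0]]
[[9,16],[10,0],[13,7],[25,0],[33,2],[49,0]]
[[9,16],[10,0],[13,7],[15,14],[16,7],[25,0],[33,2],[49,0]]
[[9,16],[10,0],[13,7],[15,14],[16,7],[25,0],[33,2],[44,20],[46,2],[49,0]]
[[9,16],[10,0],[13,7],[15,14],[16,7],[25,0],[33,2],[41,7],[44,20],[46,2],[49,0]]
[[6,10],[7,0],[9,16],[10,0],[13,7],[15,14],[16,7],[25,0],[33,2],[41,7],[44,20],[46,2],[49,0]]
[[6,10],[7,0],[9,16],[10,0],[13,7],[15,14],[16,7],[25,0],[33,2],[38,10],[43,7],[44,20],[46,2],[49,0]]
[[6,10],[7,0],[9,16],[10,0],[13,7],[15,14],[16,7],[25,0],[32,16],[41,10],[43,7],[44,20],[46,2],[49,0]]
[[6,10],[7,0],[9,16],[10,0],[13,7],[15,14],[16,7],[23,18],[30,0],[32,16],[41,10],[43,7],[44,20],[46,2],[49,0]]
[[6,10],[7,0],[9,16],[10,0],[13,7],[15,14],[16,7],[23,18],[30,0],[32,16],[41,10],[43,7],[44,20],[48,2],[49,0]]
[[6,10],[7,0],[9,16],[11,0],[13,7],[15,14],[16,7],[23,18],[30,0],[32,16],[41,10],[43,7],[44,20],[48,2],[49,0]]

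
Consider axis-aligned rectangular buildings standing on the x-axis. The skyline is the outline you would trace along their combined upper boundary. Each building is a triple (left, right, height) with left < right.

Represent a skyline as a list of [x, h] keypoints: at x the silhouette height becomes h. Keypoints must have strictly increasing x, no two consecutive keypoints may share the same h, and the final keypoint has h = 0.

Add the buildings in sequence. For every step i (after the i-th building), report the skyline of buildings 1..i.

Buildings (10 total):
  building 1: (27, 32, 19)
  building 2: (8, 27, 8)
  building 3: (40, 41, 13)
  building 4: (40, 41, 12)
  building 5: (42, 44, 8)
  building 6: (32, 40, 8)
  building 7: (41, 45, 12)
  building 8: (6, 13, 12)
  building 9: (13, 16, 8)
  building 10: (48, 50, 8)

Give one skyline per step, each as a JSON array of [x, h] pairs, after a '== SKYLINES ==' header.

== SKYLINES ==
[[27,19],[32,0]]
[[8,8],[27,19],[32,0]]
[[8,8],[27,19],[32,0],[40,13],[41,0]]
[[8,8],[27,19],[32,0],[40,13],[41,0]]
[[8,8],[27,19],[32,0],[40,13],[41,0],[42,8],[44,0]]
[[8,8],[27,19],[32,8],[40,13],[41,0],[42,8],[44,0]]
[[8,8],[27,19],[32,8],[40,13],[41,12],[45,0]]
[[6,12],[13,8],[27,19],[32,8],[40,13],[41,12],[45,0]]
[[6,12],[13,8],[27,19],[32,8],[40,13],[41,12],[45,0]]
[[6,12],[13,8],[27,19],[32,8],[40,13],[41,12],[45,0],[48,8],[50,0]]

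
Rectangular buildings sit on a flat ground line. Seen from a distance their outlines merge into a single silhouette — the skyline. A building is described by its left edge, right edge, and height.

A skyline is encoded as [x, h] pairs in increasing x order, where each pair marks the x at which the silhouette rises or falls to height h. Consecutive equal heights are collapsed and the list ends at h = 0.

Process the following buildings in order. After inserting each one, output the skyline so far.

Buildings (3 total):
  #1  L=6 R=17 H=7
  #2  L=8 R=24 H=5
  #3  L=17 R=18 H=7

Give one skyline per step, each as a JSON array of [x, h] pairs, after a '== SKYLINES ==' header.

== SKYLINES ==
[[6,7],[17,0]]
[[6,7],[17,5],[24,0]]
[[6,7],[18,5],[24,0]]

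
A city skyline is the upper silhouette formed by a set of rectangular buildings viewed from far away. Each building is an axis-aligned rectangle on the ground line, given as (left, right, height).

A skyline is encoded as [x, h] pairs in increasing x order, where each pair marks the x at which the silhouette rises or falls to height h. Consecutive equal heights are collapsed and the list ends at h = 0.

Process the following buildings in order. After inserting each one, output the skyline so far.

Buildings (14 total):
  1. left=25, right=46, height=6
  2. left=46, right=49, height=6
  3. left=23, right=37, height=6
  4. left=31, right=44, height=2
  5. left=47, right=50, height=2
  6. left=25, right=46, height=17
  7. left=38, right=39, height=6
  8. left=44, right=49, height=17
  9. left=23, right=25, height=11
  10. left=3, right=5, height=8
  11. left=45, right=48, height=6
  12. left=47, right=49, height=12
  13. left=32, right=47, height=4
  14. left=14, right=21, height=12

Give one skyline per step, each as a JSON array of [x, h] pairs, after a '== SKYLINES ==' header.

== SKYLINES ==
[[25,6],[46,0]]
[[25,6],[49,0]]
[[23,6],[49,0]]
[[23,6],[49,0]]
[[23,6],[49,2],[50,0]]
[[23,6],[25,17],[46,6],[49,2],[50,0]]
[[23,6],[25,17],[46,6],[49,2],[50,0]]
[[23,6],[25,17],[49,2],[50,0]]
[[23,11],[25,17],[49,2],[50,0]]
[[3,8],[5,0],[23,11],[25,17],[49,2],[50,0]]
[[3,8],[5,0],[23,11],[25,17],[49,2],[50,0]]
[[3,8],[5,0],[23,11],[25,17],[49,2],[50,0]]
[[3,8],[5,0],[23,11],[25,17],[49,2],[50,0]]
[[3,8],[5,0],[14,12],[21,0],[23,11],[25,17],[49,2],[50,0]]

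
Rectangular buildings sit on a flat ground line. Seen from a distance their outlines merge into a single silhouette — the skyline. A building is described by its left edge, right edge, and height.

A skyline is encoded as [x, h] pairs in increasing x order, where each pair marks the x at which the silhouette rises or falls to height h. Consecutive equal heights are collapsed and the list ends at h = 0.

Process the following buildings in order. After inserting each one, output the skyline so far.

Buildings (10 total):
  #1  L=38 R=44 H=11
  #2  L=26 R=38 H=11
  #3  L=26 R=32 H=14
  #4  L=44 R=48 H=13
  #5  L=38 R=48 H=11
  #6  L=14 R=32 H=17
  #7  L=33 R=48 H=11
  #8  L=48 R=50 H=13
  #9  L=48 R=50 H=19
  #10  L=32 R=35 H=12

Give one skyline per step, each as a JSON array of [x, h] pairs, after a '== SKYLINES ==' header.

== SKYLINES ==
[[38,11],[44,0]]
[[26,11],[44,0]]
[[26,14],[32,11],[44,0]]
[[26,14],[32,11],[44,13],[48,0]]
[[26,14],[32,11],[44,13],[48,0]]
[[14,17],[32,11],[44,13],[48,0]]
[[14,17],[32,11],[44,13],[48,0]]
[[14,17],[32,11],[44,13],[50,0]]
[[14,17],[32,11],[44,13],[48,19],[50,0]]
[[14,17],[32,12],[35,11],[44,13],[48,19],[50,0]]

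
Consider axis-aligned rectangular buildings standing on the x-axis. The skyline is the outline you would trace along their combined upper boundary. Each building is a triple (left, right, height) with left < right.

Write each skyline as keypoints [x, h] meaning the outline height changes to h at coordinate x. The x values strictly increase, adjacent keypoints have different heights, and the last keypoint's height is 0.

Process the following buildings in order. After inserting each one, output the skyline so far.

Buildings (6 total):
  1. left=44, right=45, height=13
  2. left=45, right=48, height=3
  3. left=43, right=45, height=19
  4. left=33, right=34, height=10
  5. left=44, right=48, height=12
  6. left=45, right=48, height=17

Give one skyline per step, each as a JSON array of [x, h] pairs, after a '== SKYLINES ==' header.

== SKYLINES ==
[[44,13],[45,0]]
[[44,13],[45,3],[48,0]]
[[43,19],[45,3],[48,0]]
[[33,10],[34,0],[43,19],[45,3],[48,0]]
[[33,10],[34,0],[43,19],[45,12],[48,0]]
[[33,10],[34,0],[43,19],[45,17],[48,0]]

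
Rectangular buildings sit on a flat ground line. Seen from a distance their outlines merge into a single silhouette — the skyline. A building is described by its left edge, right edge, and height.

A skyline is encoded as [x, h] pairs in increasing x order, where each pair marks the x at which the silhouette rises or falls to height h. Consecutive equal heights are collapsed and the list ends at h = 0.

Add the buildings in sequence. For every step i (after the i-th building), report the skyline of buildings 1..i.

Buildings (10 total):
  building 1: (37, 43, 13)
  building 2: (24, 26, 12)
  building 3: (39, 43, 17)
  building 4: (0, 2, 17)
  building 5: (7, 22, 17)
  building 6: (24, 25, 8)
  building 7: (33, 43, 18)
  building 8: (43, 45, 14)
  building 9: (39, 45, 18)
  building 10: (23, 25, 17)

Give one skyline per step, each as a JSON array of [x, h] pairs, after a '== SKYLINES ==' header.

== SKYLINES ==
[[37,13],[43,0]]
[[24,12],[26,0],[37,13],[43,0]]
[[24,12],[26,0],[37,13],[39,17],[43,0]]
[[0,17],[2,0],[24,12],[26,0],[37,13],[39,17],[43,0]]
[[0,17],[2,0],[7,17],[22,0],[24,12],[26,0],[37,13],[39,17],[43,0]]
[[0,17],[2,0],[7,17],[22,0],[24,12],[26,0],[37,13],[39,17],[43,0]]
[[0,17],[2,0],[7,17],[22,0],[24,12],[26,0],[33,18],[43,0]]
[[0,17],[2,0],[7,17],[22,0],[24,12],[26,0],[33,18],[43,14],[45,0]]
[[0,17],[2,0],[7,17],[22,0],[24,12],[26,0],[33,18],[45,0]]
[[0,17],[2,0],[7,17],[22,0],[23,17],[25,12],[26,0],[33,18],[45,0]]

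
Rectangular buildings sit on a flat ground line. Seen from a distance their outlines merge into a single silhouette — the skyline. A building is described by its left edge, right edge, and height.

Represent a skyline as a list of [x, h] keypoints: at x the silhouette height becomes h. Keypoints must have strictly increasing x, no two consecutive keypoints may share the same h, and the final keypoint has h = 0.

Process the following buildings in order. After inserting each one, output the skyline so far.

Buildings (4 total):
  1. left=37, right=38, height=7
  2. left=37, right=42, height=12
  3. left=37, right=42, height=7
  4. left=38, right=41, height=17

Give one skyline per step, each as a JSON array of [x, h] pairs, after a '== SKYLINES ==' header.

== SKYLINES ==
[[37,7],[38,0]]
[[37,12],[42,0]]
[[37,12],[42,0]]
[[37,12],[38,17],[41,12],[42,0]]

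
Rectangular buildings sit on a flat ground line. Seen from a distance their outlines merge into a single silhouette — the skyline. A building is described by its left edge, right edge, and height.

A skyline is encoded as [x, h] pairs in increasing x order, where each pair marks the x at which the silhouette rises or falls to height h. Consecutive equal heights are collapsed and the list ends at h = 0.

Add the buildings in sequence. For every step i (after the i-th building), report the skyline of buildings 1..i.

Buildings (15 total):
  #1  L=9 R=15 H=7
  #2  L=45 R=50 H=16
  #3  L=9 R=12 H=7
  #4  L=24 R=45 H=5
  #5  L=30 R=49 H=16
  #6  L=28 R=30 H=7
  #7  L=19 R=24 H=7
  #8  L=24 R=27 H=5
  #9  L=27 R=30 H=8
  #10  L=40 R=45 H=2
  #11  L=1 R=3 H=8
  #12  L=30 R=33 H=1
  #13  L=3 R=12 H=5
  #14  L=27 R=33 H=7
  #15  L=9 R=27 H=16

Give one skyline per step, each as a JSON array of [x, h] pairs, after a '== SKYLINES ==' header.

== SKYLINES ==
[[9,7],[15,0]]
[[9,7],[15,0],[45,16],[50,0]]
[[9,7],[15,0],[45,16],[50,0]]
[[9,7],[15,0],[24,5],[45,16],[50,0]]
[[9,7],[15,0],[24,5],[30,16],[50,0]]
[[9,7],[15,0],[24,5],[28,7],[30,16],[50,0]]
[[9,7],[15,0],[19,7],[24,5],[28,7],[30,16],[50,0]]
[[9,7],[15,0],[19,7],[24,5],[28,7],[30,16],[50,0]]
[[9,7],[15,0],[19,7],[24,5],[27,8],[30,16],[50,0]]
[[9,7],[15,0],[19,7],[24,5],[27,8],[30,16],[50,0]]
[[1,8],[3,0],[9,7],[15,0],[19,7],[24,5],[27,8],[30,16],[50,0]]
[[1,8],[3,0],[9,7],[15,0],[19,7],[24,5],[27,8],[30,16],[50,0]]
[[1,8],[3,5],[9,7],[15,0],[19,7],[24,5],[27,8],[30,16],[50,0]]
[[1,8],[3,5],[9,7],[15,0],[19,7],[24,5],[27,8],[30,16],[50,0]]
[[1,8],[3,5],[9,16],[27,8],[30,16],[50,0]]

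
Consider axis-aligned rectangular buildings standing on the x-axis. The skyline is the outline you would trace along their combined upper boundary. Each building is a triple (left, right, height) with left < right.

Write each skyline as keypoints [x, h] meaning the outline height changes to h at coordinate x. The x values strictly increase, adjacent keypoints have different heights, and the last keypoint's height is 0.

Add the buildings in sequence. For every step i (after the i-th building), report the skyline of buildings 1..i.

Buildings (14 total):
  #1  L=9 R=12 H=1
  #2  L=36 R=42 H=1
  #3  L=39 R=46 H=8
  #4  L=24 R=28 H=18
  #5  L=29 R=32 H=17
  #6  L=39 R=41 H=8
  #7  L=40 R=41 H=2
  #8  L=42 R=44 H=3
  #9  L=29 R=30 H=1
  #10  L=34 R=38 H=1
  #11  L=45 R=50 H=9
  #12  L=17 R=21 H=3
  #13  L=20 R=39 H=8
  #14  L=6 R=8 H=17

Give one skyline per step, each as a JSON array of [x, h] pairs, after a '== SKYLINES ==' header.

== SKYLINES ==
[[9,1],[12,0]]
[[9,1],[12,0],[36,1],[42,0]]
[[9,1],[12,0],[36,1],[39,8],[46,0]]
[[9,1],[12,0],[24,18],[28,0],[36,1],[39,8],[46,0]]
[[9,1],[12,0],[24,18],[28,0],[29,17],[32,0],[36,1],[39,8],[46,0]]
[[9,1],[12,0],[24,18],[28,0],[29,17],[32,0],[36,1],[39,8],[46,0]]
[[9,1],[12,0],[24,18],[28,0],[29,17],[32,0],[36,1],[39,8],[46,0]]
[[9,1],[12,0],[24,18],[28,0],[29,17],[32,0],[36,1],[39,8],[46,0]]
[[9,1],[12,0],[24,18],[28,0],[29,17],[32,0],[36,1],[39,8],[46,0]]
[[9,1],[12,0],[24,18],[28,0],[29,17],[32,0],[34,1],[39,8],[46,0]]
[[9,1],[12,0],[24,18],[28,0],[29,17],[32,0],[34,1],[39,8],[45,9],[50,0]]
[[9,1],[12,0],[17,3],[21,0],[24,18],[28,0],[29,17],[32,0],[34,1],[39,8],[45,9],[50,0]]
[[9,1],[12,0],[17,3],[20,8],[24,18],[28,8],[29,17],[32,8],[45,9],[50,0]]
[[6,17],[8,0],[9,1],[12,0],[17,3],[20,8],[24,18],[28,8],[29,17],[32,8],[45,9],[50,0]]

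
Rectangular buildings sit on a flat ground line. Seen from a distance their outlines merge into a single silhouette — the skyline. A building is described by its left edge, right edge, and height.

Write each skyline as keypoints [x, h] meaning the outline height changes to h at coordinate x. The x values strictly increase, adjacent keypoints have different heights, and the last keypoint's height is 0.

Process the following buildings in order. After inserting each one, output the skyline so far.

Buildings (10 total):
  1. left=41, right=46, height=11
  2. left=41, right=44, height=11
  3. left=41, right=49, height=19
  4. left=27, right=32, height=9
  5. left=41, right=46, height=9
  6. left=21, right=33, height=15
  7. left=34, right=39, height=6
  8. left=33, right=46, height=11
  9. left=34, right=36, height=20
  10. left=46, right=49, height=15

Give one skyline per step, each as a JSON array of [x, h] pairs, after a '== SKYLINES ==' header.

== SKYLINES ==
[[41,11],[46,0]]
[[41,11],[46,0]]
[[41,19],[49,0]]
[[27,9],[32,0],[41,19],[49,0]]
[[27,9],[32,0],[41,19],[49,0]]
[[21,15],[33,0],[41,19],[49,0]]
[[21,15],[33,0],[34,6],[39,0],[41,19],[49,0]]
[[21,15],[33,11],[41,19],[49,0]]
[[21,15],[33,11],[34,20],[36,11],[41,19],[49,0]]
[[21,15],[33,11],[34,20],[36,11],[41,19],[49,0]]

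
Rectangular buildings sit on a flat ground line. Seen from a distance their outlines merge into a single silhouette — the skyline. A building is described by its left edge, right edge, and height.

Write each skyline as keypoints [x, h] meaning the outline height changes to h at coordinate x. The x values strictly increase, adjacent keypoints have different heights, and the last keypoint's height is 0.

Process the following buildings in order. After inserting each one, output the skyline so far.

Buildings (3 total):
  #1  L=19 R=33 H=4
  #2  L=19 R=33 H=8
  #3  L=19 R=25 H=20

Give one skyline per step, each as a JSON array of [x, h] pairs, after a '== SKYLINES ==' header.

== SKYLINES ==
[[19,4],[33,0]]
[[19,8],[33,0]]
[[19,20],[25,8],[33,0]]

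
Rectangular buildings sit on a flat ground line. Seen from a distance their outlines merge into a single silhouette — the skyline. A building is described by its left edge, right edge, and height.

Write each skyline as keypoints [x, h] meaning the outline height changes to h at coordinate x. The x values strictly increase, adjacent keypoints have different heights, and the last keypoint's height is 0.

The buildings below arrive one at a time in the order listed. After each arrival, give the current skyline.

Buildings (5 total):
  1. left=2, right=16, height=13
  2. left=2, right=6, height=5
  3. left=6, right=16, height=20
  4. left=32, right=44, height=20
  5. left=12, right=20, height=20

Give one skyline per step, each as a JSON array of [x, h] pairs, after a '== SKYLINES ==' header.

== SKYLINES ==
[[2,13],[16,0]]
[[2,13],[16,0]]
[[2,13],[6,20],[16,0]]
[[2,13],[6,20],[16,0],[32,20],[44,0]]
[[2,13],[6,20],[20,0],[32,20],[44,0]]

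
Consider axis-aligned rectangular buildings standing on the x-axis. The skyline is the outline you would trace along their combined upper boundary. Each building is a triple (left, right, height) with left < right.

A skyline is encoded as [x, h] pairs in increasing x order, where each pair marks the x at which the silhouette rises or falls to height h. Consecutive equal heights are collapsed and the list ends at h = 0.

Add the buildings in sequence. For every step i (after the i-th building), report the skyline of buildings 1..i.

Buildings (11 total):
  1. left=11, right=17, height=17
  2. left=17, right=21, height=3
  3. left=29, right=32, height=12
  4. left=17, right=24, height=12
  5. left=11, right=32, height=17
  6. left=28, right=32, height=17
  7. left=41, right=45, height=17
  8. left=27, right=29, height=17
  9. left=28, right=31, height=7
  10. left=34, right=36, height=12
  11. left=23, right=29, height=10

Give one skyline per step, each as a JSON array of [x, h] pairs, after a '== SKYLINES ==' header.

== SKYLINES ==
[[11,17],[17,0]]
[[11,17],[17,3],[21,0]]
[[11,17],[17,3],[21,0],[29,12],[32,0]]
[[11,17],[17,12],[24,0],[29,12],[32,0]]
[[11,17],[32,0]]
[[11,17],[32,0]]
[[11,17],[32,0],[41,17],[45,0]]
[[11,17],[32,0],[41,17],[45,0]]
[[11,17],[32,0],[41,17],[45,0]]
[[11,17],[32,0],[34,12],[36,0],[41,17],[45,0]]
[[11,17],[32,0],[34,12],[36,0],[41,17],[45,0]]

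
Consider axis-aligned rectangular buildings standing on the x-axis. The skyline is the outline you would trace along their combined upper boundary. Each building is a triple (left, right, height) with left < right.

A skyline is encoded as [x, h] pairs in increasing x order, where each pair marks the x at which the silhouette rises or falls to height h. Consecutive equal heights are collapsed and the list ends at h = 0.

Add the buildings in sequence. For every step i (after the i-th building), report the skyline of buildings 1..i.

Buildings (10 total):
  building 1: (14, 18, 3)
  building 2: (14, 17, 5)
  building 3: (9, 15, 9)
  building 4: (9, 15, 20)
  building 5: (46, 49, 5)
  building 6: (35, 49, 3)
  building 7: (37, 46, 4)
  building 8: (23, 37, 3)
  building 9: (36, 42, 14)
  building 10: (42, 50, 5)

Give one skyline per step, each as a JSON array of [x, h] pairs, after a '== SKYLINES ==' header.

== SKYLINES ==
[[14,3],[18,0]]
[[14,5],[17,3],[18,0]]
[[9,9],[15,5],[17,3],[18,0]]
[[9,20],[15,5],[17,3],[18,0]]
[[9,20],[15,5],[17,3],[18,0],[46,5],[49,0]]
[[9,20],[15,5],[17,3],[18,0],[35,3],[46,5],[49,0]]
[[9,20],[15,5],[17,3],[18,0],[35,3],[37,4],[46,5],[49,0]]
[[9,20],[15,5],[17,3],[18,0],[23,3],[37,4],[46,5],[49,0]]
[[9,20],[15,5],[17,3],[18,0],[23,3],[36,14],[42,4],[46,5],[49,0]]
[[9,20],[15,5],[17,3],[18,0],[23,3],[36,14],[42,5],[50,0]]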